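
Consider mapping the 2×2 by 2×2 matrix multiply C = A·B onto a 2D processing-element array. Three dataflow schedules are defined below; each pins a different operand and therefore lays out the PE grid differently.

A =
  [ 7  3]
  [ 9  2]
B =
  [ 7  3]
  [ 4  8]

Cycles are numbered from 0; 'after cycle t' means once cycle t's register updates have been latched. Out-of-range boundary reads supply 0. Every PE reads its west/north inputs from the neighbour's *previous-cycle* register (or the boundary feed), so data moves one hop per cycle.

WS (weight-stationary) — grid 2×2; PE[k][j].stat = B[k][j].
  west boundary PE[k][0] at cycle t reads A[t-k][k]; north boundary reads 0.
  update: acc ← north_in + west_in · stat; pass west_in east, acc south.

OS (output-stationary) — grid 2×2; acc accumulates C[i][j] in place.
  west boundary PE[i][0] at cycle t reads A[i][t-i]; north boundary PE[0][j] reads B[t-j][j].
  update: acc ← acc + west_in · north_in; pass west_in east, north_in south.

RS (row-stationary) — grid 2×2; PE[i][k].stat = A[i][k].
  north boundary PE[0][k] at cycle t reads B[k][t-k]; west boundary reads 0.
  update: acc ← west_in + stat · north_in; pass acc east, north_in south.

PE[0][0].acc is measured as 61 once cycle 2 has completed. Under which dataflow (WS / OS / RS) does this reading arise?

WS (2×2 grid), PE[0][0]:
  c0 r0c0: 49 / 7 / 49
  c1 r0c0: 63 / 9 / 63
  c2 r0c0: 0 / 0 / 0
OS (2×2 grid), PE[0][0]:
  c0 r0c0: 49 / 7 / 7
  c1 r0c0: 61 / 3 / 4
  c2 r0c0: 61 / 0 / 0
RS (2×2 grid), PE[0][0]:
  c0 r0c0: 49 / 49 / 7
  c1 r0c0: 21 / 21 / 3
  c2 r0c0: 0 / 0 / 0

dataflow = OS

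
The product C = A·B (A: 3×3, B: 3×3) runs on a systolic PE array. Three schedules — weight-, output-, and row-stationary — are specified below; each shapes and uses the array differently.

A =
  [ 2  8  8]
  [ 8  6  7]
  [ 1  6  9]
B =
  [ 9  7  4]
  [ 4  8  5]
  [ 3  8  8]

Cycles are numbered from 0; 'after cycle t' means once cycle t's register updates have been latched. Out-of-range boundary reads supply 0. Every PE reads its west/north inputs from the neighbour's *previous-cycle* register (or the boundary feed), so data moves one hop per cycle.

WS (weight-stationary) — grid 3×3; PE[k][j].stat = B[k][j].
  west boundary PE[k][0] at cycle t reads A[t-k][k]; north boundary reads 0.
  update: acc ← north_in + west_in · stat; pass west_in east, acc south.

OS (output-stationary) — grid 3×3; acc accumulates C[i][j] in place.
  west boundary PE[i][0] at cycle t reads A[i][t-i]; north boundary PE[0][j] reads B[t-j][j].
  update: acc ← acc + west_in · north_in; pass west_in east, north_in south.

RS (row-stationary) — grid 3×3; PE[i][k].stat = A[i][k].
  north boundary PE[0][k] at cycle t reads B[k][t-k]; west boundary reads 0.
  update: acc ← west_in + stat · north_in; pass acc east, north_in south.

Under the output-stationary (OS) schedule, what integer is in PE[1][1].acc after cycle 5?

OS 3×3: PE[1][1] cycle-by-cycle (with neighbour feeds):
  [0] (0,1) acc=0 (h:0 v:0)
  [0] (1,0) acc=0 (h:0 v:0)
  [0] (1,1) acc=0 (h:0 v:0)
  [1] (0,1) acc=14 (h:2 v:7)
  [1] (1,0) acc=72 (h:8 v:9)
  [1] (1,1) acc=0 (h:0 v:0)
  [2] (0,1) acc=78 (h:8 v:8)
  [2] (1,0) acc=96 (h:6 v:4)
  [2] (1,1) acc=56 (h:8 v:7)
  [3] (0,1) acc=142 (h:8 v:8)
  [3] (1,0) acc=117 (h:7 v:3)
  [3] (1,1) acc=104 (h:6 v:8)
  [4] (0,1) acc=142 (h:0 v:0)
  [4] (1,0) acc=117 (h:0 v:0)
  [4] (1,1) acc=160 (h:7 v:8)
  [5] (0,1) acc=142 (h:0 v:0)
  [5] (1,0) acc=117 (h:0 v:0)
  [5] (1,1) acc=160 (h:0 v:0)

PE[1][1].acc = 160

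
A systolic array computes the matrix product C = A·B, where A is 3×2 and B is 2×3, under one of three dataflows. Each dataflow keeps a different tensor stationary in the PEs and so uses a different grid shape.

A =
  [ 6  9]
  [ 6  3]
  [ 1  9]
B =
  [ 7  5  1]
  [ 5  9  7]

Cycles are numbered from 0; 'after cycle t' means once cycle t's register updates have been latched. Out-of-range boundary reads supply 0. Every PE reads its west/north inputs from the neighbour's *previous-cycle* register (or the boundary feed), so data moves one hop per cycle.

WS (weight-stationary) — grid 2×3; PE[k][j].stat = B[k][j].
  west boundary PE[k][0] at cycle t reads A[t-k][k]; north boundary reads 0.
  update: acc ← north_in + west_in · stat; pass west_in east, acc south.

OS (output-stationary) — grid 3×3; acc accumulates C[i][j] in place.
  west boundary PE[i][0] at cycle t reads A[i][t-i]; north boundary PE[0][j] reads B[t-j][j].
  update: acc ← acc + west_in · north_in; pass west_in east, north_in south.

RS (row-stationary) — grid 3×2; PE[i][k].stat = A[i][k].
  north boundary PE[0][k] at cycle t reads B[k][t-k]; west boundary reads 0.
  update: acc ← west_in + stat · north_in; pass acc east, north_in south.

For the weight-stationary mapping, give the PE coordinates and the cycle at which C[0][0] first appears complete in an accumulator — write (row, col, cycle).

(row, col, cycle) = (1, 0, 1)

WS — PE[1][0] is where C[0][0] collects:
  cycle 0: PE[1][0] → acc 0, east 0, south 0
  cycle 1: PE[1][0] → acc 87, east 9, south 87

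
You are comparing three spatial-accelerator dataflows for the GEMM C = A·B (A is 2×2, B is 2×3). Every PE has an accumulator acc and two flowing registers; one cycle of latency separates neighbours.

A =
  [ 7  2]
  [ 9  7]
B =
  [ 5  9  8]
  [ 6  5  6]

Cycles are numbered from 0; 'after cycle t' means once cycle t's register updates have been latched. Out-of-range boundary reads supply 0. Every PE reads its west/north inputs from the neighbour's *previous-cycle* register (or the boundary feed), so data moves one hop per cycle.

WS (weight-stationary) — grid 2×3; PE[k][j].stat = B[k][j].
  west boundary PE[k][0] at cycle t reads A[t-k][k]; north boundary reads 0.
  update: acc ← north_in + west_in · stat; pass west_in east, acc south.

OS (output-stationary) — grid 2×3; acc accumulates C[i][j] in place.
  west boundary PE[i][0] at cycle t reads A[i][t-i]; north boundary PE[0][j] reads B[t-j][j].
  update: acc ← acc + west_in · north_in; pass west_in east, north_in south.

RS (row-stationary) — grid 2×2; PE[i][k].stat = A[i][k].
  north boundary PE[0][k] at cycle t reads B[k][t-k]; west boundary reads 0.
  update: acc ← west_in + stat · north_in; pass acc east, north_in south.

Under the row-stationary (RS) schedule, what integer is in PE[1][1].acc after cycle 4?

PE[1][1].acc = 114

RS (2×2). Following PE[1][1] plus its west/north inputs:
  cycle 0: PE[0][1] → acc 0, east 0, south 0
  cycle 0: PE[1][0] → acc 0, east 0, south 0
  cycle 0: PE[1][1] → acc 0, east 0, south 0
  cycle 1: PE[0][1] → acc 47, east 47, south 6
  cycle 1: PE[1][0] → acc 45, east 45, south 5
  cycle 1: PE[1][1] → acc 0, east 0, south 0
  cycle 2: PE[0][1] → acc 73, east 73, south 5
  cycle 2: PE[1][0] → acc 81, east 81, south 9
  cycle 2: PE[1][1] → acc 87, east 87, south 6
  cycle 3: PE[0][1] → acc 68, east 68, south 6
  cycle 3: PE[1][0] → acc 72, east 72, south 8
  cycle 3: PE[1][1] → acc 116, east 116, south 5
  cycle 4: PE[0][1] → acc 0, east 0, south 0
  cycle 4: PE[1][0] → acc 0, east 0, south 0
  cycle 4: PE[1][1] → acc 114, east 114, south 6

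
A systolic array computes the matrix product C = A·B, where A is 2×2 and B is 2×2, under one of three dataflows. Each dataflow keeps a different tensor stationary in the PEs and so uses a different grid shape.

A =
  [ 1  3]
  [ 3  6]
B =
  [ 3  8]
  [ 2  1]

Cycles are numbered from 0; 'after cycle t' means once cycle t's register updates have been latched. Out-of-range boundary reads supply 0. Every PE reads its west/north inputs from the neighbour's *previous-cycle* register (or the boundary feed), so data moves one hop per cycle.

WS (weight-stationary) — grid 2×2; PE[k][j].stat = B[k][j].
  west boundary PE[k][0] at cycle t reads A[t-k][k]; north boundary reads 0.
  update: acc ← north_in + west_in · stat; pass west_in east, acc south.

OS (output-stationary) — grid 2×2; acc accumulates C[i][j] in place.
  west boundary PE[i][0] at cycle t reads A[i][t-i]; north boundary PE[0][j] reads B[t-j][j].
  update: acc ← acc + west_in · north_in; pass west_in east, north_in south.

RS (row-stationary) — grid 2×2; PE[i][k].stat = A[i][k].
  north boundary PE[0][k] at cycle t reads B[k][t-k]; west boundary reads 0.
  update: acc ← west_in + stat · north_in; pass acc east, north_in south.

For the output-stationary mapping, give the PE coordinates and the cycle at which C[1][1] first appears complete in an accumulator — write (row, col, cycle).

Under OS, C[1][1] lands at PE[1][1]:
  @0  [1,1]  acc 0  |  →0  ↓0
  @1  [1,1]  acc 0  |  →0  ↓0
  @2  [1,1]  acc 24  |  →3  ↓8
  @3  [1,1]  acc 30  |  →6  ↓1

(row, col, cycle) = (1, 1, 3)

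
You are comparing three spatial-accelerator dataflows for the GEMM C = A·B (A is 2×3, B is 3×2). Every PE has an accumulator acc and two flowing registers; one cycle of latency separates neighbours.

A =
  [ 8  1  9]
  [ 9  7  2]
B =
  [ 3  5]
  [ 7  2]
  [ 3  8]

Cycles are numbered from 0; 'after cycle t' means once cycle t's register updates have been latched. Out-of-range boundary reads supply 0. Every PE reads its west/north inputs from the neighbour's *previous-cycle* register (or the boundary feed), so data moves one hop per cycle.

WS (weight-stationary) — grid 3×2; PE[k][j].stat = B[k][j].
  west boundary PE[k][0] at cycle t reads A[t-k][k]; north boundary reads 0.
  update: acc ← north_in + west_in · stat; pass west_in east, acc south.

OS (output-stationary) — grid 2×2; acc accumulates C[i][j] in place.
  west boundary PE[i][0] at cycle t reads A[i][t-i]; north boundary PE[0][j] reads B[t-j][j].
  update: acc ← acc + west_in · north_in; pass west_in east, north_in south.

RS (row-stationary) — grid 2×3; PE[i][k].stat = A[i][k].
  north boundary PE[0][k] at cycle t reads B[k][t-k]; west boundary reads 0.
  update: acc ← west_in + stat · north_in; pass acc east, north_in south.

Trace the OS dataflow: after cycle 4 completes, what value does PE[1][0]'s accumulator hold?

OS (2×2). Following PE[1][0] plus its west/north inputs:
  after 0 — PE[0][0] acc=24, pass-E 8, pass-S 3
  after 0 — PE[1][0] acc=0, pass-E 0, pass-S 0
  after 1 — PE[0][0] acc=31, pass-E 1, pass-S 7
  after 1 — PE[1][0] acc=27, pass-E 9, pass-S 3
  after 2 — PE[0][0] acc=58, pass-E 9, pass-S 3
  after 2 — PE[1][0] acc=76, pass-E 7, pass-S 7
  after 3 — PE[0][0] acc=58, pass-E 0, pass-S 0
  after 3 — PE[1][0] acc=82, pass-E 2, pass-S 3
  after 4 — PE[0][0] acc=58, pass-E 0, pass-S 0
  after 4 — PE[1][0] acc=82, pass-E 0, pass-S 0

PE[1][0].acc = 82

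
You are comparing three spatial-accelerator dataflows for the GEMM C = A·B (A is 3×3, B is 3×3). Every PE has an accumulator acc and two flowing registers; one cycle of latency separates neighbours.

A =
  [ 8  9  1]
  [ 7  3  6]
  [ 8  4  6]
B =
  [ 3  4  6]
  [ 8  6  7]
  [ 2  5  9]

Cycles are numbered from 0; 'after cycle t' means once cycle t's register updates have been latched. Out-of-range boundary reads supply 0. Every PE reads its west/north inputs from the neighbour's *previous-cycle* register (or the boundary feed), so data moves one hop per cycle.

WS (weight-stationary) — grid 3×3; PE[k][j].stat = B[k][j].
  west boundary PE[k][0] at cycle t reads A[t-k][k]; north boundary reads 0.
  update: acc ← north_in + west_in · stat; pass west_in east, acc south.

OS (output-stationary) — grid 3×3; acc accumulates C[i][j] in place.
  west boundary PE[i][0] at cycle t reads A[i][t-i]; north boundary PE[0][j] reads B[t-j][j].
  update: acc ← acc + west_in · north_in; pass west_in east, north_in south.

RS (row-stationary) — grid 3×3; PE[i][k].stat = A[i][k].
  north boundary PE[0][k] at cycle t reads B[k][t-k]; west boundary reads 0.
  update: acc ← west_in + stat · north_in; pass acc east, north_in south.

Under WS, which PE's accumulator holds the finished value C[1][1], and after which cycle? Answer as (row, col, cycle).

(row, col, cycle) = (2, 1, 4)

WS — PE[2][1] is where C[1][1] collects:
  after 0 — PE[2][1] acc=0, pass-E 0, pass-S 0
  after 1 — PE[2][1] acc=0, pass-E 0, pass-S 0
  after 2 — PE[2][1] acc=0, pass-E 0, pass-S 0
  after 3 — PE[2][1] acc=91, pass-E 1, pass-S 91
  after 4 — PE[2][1] acc=76, pass-E 6, pass-S 76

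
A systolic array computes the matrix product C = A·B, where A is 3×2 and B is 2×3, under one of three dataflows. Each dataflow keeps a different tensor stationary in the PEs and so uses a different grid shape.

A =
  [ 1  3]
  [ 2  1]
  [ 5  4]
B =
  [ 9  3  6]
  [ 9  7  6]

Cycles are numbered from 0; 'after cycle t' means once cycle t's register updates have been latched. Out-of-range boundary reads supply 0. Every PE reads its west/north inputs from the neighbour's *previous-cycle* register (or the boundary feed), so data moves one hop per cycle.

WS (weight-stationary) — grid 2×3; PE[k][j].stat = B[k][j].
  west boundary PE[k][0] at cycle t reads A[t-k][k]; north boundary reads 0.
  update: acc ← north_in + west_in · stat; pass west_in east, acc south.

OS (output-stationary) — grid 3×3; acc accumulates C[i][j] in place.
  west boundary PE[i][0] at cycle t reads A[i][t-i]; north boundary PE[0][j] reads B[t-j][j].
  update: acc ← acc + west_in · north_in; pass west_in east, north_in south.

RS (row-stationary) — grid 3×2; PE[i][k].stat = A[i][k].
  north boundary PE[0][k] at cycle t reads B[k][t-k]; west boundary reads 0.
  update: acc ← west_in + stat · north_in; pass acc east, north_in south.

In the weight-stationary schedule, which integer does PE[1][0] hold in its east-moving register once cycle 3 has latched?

register = 4

Tracing WS — 2×3 array, target PE[1][0]:
  @0  [0,0]  acc 9  |  →1  ↓9
  @0  [1,0]  acc 0  |  →0  ↓0
  @1  [0,0]  acc 18  |  →2  ↓18
  @1  [1,0]  acc 36  |  →3  ↓36
  @2  [0,0]  acc 45  |  →5  ↓45
  @2  [1,0]  acc 27  |  →1  ↓27
  @3  [0,0]  acc 0  |  →0  ↓0
  @3  [1,0]  acc 81  |  →4  ↓81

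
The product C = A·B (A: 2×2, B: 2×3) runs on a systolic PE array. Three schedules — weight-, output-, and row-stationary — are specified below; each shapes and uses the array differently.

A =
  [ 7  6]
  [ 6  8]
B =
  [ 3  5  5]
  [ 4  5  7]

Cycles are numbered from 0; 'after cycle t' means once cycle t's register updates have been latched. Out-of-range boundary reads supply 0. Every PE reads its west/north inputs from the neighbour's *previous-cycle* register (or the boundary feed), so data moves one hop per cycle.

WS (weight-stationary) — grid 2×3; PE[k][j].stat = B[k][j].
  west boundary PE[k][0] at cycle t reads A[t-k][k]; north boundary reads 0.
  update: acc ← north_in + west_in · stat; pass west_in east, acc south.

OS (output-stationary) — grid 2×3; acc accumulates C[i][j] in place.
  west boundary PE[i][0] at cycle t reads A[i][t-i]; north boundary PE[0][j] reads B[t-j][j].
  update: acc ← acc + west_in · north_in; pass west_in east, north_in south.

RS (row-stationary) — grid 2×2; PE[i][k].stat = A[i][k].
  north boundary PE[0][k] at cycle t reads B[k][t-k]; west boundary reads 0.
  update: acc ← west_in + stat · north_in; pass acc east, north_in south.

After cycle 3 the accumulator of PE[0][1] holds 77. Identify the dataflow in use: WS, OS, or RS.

dataflow = RS

WS (2×3 grid), PE[0][1]:
  [0] (0,1) acc=0 (h:0 v:0)
  [1] (0,1) acc=35 (h:7 v:35)
  [2] (0,1) acc=30 (h:6 v:30)
  [3] (0,1) acc=0 (h:0 v:0)
OS (2×3 grid), PE[0][1]:
  [0] (0,1) acc=0 (h:0 v:0)
  [1] (0,1) acc=35 (h:7 v:5)
  [2] (0,1) acc=65 (h:6 v:5)
  [3] (0,1) acc=65 (h:0 v:0)
RS (2×2 grid), PE[0][1]:
  [0] (0,1) acc=0 (h:0 v:0)
  [1] (0,1) acc=45 (h:45 v:4)
  [2] (0,1) acc=65 (h:65 v:5)
  [3] (0,1) acc=77 (h:77 v:7)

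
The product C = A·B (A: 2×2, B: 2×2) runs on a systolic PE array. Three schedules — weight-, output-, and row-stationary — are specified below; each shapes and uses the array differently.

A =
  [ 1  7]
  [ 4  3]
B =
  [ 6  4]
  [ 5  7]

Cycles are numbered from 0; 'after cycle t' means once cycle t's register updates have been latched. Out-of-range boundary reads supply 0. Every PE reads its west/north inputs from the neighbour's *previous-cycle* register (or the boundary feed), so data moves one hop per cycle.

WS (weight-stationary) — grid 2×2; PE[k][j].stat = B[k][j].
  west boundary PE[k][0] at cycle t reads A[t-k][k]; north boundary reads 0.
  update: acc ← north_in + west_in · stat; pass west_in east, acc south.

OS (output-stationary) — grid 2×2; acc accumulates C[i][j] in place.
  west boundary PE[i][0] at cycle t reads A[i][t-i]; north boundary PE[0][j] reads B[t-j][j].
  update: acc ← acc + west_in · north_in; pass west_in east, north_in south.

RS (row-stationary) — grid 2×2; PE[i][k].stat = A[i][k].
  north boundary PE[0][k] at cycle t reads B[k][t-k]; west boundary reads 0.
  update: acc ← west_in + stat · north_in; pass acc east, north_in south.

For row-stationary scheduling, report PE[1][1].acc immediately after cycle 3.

RS 2×2: PE[1][1] cycle-by-cycle (with neighbour feeds):
  @0  [0,1]  acc 0  |  →0  ↓0
  @0  [1,0]  acc 0  |  →0  ↓0
  @0  [1,1]  acc 0  |  →0  ↓0
  @1  [0,1]  acc 41  |  →41  ↓5
  @1  [1,0]  acc 24  |  →24  ↓6
  @1  [1,1]  acc 0  |  →0  ↓0
  @2  [0,1]  acc 53  |  →53  ↓7
  @2  [1,0]  acc 16  |  →16  ↓4
  @2  [1,1]  acc 39  |  →39  ↓5
  @3  [0,1]  acc 0  |  →0  ↓0
  @3  [1,0]  acc 0  |  →0  ↓0
  @3  [1,1]  acc 37  |  →37  ↓7

PE[1][1].acc = 37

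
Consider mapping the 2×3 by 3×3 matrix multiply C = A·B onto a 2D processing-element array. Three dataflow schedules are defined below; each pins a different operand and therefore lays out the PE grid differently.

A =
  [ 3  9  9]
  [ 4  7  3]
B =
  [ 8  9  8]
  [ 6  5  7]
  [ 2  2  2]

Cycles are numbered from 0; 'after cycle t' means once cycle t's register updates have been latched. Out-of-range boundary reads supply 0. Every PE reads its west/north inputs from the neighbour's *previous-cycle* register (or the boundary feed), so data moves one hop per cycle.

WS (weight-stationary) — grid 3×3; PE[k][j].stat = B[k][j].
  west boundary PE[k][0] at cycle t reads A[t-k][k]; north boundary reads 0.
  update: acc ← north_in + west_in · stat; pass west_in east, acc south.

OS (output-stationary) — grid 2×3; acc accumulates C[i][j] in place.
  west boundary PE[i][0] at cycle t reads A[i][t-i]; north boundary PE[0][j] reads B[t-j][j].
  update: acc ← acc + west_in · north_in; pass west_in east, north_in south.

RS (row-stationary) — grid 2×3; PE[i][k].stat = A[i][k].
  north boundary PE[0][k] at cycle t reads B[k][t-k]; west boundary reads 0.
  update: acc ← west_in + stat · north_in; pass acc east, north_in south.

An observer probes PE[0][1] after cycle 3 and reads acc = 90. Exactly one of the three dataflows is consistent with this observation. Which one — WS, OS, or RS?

dataflow = OS

WS [3×3] PE[0][1] across cycles:
  cycle 0: PE[0][1] → acc 0, east 0, south 0
  cycle 1: PE[0][1] → acc 27, east 3, south 27
  cycle 2: PE[0][1] → acc 36, east 4, south 36
  cycle 3: PE[0][1] → acc 0, east 0, south 0
OS [2×3] PE[0][1] across cycles:
  cycle 0: PE[0][1] → acc 0, east 0, south 0
  cycle 1: PE[0][1] → acc 27, east 3, south 9
  cycle 2: PE[0][1] → acc 72, east 9, south 5
  cycle 3: PE[0][1] → acc 90, east 9, south 2
RS [2×3] PE[0][1] across cycles:
  cycle 0: PE[0][1] → acc 0, east 0, south 0
  cycle 1: PE[0][1] → acc 78, east 78, south 6
  cycle 2: PE[0][1] → acc 72, east 72, south 5
  cycle 3: PE[0][1] → acc 87, east 87, south 7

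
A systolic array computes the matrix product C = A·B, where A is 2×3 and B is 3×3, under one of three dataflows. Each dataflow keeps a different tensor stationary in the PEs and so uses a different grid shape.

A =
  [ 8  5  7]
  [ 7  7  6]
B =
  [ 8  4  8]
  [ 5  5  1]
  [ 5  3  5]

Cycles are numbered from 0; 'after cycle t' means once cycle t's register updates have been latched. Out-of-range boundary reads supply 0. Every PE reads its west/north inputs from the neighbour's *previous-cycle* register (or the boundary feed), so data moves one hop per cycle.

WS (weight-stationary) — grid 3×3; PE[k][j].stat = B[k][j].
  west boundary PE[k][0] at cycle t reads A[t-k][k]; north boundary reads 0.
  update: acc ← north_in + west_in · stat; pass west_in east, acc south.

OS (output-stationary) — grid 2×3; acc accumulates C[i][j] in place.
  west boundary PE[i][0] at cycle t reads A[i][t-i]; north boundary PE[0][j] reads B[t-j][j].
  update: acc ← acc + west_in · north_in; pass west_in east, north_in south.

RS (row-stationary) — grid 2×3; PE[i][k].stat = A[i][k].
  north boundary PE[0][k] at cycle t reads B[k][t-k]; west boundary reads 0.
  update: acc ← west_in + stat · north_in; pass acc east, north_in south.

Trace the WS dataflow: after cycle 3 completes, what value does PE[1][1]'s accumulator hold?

WS 3×3: PE[1][1] cycle-by-cycle (with neighbour feeds):
  @0  [0,1]  acc 0  |  →0  ↓0
  @0  [1,0]  acc 0  |  →0  ↓0
  @0  [1,1]  acc 0  |  →0  ↓0
  @1  [0,1]  acc 32  |  →8  ↓32
  @1  [1,0]  acc 89  |  →5  ↓89
  @1  [1,1]  acc 0  |  →0  ↓0
  @2  [0,1]  acc 28  |  →7  ↓28
  @2  [1,0]  acc 91  |  →7  ↓91
  @2  [1,1]  acc 57  |  →5  ↓57
  @3  [0,1]  acc 0  |  →0  ↓0
  @3  [1,0]  acc 0  |  →0  ↓0
  @3  [1,1]  acc 63  |  →7  ↓63

PE[1][1].acc = 63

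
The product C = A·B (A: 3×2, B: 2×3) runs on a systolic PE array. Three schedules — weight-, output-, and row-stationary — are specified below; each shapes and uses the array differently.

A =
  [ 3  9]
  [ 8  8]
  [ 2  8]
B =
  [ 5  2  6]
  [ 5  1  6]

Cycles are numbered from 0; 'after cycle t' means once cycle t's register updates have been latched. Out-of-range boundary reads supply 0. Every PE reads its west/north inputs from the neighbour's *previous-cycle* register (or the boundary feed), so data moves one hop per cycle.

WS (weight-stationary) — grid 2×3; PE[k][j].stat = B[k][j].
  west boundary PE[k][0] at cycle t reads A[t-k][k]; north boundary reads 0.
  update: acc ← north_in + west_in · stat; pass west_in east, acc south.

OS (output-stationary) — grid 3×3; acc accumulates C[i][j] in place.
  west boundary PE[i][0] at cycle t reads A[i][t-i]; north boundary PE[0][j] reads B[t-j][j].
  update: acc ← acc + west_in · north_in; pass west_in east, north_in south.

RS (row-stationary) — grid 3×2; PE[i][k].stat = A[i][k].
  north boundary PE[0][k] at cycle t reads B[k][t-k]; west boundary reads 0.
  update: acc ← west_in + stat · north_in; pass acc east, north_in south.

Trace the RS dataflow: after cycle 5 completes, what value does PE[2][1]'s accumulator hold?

RS 3×2: PE[2][1] cycle-by-cycle (with neighbour feeds):
  step 0 · PE1,1: acc=0; fwd→0 fwd↓0
  step 0 · PE2,0: acc=0; fwd→0 fwd↓0
  step 0 · PE2,1: acc=0; fwd→0 fwd↓0
  step 1 · PE1,1: acc=0; fwd→0 fwd↓0
  step 1 · PE2,0: acc=0; fwd→0 fwd↓0
  step 1 · PE2,1: acc=0; fwd→0 fwd↓0
  step 2 · PE1,1: acc=80; fwd→80 fwd↓5
  step 2 · PE2,0: acc=10; fwd→10 fwd↓5
  step 2 · PE2,1: acc=0; fwd→0 fwd↓0
  step 3 · PE1,1: acc=24; fwd→24 fwd↓1
  step 3 · PE2,0: acc=4; fwd→4 fwd↓2
  step 3 · PE2,1: acc=50; fwd→50 fwd↓5
  step 4 · PE1,1: acc=96; fwd→96 fwd↓6
  step 4 · PE2,0: acc=12; fwd→12 fwd↓6
  step 4 · PE2,1: acc=12; fwd→12 fwd↓1
  step 5 · PE1,1: acc=0; fwd→0 fwd↓0
  step 5 · PE2,0: acc=0; fwd→0 fwd↓0
  step 5 · PE2,1: acc=60; fwd→60 fwd↓6

PE[2][1].acc = 60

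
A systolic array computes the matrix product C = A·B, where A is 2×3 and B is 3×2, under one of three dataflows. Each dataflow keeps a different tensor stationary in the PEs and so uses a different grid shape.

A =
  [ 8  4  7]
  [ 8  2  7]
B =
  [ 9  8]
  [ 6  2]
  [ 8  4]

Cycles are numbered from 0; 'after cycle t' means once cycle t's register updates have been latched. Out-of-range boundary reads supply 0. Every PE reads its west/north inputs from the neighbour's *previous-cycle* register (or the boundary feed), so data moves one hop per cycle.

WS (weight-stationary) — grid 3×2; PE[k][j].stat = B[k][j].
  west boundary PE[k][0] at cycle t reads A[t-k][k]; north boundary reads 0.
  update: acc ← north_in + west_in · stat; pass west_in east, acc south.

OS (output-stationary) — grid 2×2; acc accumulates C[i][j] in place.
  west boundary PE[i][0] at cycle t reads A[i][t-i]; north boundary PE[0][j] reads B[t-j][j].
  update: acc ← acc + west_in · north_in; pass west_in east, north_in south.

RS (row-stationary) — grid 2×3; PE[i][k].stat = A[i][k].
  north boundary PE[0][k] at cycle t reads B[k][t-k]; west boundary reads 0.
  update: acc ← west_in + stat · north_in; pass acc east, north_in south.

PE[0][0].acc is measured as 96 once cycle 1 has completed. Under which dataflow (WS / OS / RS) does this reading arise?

— WS: 3×2; PE[0][0] trace:
  c0 r0c0: 72 / 8 / 72
  c1 r0c0: 72 / 8 / 72
— OS: 2×2; PE[0][0] trace:
  c0 r0c0: 72 / 8 / 9
  c1 r0c0: 96 / 4 / 6
— RS: 2×3; PE[0][0] trace:
  c0 r0c0: 72 / 72 / 9
  c1 r0c0: 64 / 64 / 8

dataflow = OS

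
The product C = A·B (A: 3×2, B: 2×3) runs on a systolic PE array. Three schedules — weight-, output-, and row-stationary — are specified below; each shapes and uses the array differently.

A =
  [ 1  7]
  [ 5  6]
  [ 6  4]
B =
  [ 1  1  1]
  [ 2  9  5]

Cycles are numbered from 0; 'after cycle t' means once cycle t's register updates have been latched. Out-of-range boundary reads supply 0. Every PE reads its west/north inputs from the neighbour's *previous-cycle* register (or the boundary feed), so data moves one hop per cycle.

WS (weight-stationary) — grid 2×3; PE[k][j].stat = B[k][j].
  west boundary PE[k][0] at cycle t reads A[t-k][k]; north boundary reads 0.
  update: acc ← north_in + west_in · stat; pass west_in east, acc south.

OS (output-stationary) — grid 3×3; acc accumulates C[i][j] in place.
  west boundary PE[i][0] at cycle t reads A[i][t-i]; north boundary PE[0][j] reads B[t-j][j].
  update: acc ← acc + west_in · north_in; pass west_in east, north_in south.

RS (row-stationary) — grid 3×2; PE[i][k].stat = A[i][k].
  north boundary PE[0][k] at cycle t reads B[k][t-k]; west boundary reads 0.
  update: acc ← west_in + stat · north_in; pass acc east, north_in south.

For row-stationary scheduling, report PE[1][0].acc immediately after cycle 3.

RS 3×2: PE[1][0] cycle-by-cycle (with neighbour feeds):
  @0  [0,0]  acc 1  |  →1  ↓1
  @0  [1,0]  acc 0  |  →0  ↓0
  @1  [0,0]  acc 1  |  →1  ↓1
  @1  [1,0]  acc 5  |  →5  ↓1
  @2  [0,0]  acc 1  |  →1  ↓1
  @2  [1,0]  acc 5  |  →5  ↓1
  @3  [0,0]  acc 0  |  →0  ↓0
  @3  [1,0]  acc 5  |  →5  ↓1

PE[1][0].acc = 5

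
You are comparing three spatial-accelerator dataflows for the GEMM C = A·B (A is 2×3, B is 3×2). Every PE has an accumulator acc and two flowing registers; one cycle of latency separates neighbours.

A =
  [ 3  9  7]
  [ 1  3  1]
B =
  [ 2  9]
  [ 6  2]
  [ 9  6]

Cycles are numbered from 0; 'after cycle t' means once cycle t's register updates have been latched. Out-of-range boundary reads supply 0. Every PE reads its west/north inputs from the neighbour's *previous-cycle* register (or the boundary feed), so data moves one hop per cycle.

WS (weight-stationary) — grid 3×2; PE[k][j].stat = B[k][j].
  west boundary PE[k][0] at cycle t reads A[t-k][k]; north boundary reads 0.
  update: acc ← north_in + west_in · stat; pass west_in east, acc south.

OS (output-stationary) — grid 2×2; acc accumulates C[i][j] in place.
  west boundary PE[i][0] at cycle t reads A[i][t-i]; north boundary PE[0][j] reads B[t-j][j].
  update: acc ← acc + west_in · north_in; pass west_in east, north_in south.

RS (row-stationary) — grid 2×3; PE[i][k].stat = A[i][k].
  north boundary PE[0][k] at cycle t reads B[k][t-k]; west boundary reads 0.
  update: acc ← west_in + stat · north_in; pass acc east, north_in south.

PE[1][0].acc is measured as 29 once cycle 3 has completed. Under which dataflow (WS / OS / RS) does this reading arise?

dataflow = OS

— WS: 3×2; PE[1][0] trace:
  after 0 — PE[1][0] acc=0, pass-E 0, pass-S 0
  after 1 — PE[1][0] acc=60, pass-E 9, pass-S 60
  after 2 — PE[1][0] acc=20, pass-E 3, pass-S 20
  after 3 — PE[1][0] acc=0, pass-E 0, pass-S 0
— OS: 2×2; PE[1][0] trace:
  after 0 — PE[1][0] acc=0, pass-E 0, pass-S 0
  after 1 — PE[1][0] acc=2, pass-E 1, pass-S 2
  after 2 — PE[1][0] acc=20, pass-E 3, pass-S 6
  after 3 — PE[1][0] acc=29, pass-E 1, pass-S 9
— RS: 2×3; PE[1][0] trace:
  after 0 — PE[1][0] acc=0, pass-E 0, pass-S 0
  after 1 — PE[1][0] acc=2, pass-E 2, pass-S 2
  after 2 — PE[1][0] acc=9, pass-E 9, pass-S 9
  after 3 — PE[1][0] acc=0, pass-E 0, pass-S 0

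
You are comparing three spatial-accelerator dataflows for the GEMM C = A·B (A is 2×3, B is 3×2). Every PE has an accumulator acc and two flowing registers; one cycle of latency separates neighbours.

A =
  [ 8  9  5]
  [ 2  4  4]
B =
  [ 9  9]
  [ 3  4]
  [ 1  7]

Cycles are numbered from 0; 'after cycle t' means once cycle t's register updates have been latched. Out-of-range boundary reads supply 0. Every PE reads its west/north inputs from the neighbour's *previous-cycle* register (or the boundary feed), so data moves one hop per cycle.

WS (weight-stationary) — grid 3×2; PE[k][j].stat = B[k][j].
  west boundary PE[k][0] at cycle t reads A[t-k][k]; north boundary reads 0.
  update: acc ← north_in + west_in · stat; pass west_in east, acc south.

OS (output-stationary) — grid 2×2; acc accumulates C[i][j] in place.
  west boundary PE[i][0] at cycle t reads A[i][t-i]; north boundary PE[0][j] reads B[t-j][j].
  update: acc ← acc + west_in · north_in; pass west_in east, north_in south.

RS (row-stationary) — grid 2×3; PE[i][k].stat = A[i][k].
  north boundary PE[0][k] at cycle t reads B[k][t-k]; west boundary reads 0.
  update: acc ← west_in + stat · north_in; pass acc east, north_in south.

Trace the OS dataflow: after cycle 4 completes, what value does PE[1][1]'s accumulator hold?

PE[1][1].acc = 62

OS (2×2). Following PE[1][1] plus its west/north inputs:
  step 0 · PE0,1: acc=0; fwd→0 fwd↓0
  step 0 · PE1,0: acc=0; fwd→0 fwd↓0
  step 0 · PE1,1: acc=0; fwd→0 fwd↓0
  step 1 · PE0,1: acc=72; fwd→8 fwd↓9
  step 1 · PE1,0: acc=18; fwd→2 fwd↓9
  step 1 · PE1,1: acc=0; fwd→0 fwd↓0
  step 2 · PE0,1: acc=108; fwd→9 fwd↓4
  step 2 · PE1,0: acc=30; fwd→4 fwd↓3
  step 2 · PE1,1: acc=18; fwd→2 fwd↓9
  step 3 · PE0,1: acc=143; fwd→5 fwd↓7
  step 3 · PE1,0: acc=34; fwd→4 fwd↓1
  step 3 · PE1,1: acc=34; fwd→4 fwd↓4
  step 4 · PE0,1: acc=143; fwd→0 fwd↓0
  step 4 · PE1,0: acc=34; fwd→0 fwd↓0
  step 4 · PE1,1: acc=62; fwd→4 fwd↓7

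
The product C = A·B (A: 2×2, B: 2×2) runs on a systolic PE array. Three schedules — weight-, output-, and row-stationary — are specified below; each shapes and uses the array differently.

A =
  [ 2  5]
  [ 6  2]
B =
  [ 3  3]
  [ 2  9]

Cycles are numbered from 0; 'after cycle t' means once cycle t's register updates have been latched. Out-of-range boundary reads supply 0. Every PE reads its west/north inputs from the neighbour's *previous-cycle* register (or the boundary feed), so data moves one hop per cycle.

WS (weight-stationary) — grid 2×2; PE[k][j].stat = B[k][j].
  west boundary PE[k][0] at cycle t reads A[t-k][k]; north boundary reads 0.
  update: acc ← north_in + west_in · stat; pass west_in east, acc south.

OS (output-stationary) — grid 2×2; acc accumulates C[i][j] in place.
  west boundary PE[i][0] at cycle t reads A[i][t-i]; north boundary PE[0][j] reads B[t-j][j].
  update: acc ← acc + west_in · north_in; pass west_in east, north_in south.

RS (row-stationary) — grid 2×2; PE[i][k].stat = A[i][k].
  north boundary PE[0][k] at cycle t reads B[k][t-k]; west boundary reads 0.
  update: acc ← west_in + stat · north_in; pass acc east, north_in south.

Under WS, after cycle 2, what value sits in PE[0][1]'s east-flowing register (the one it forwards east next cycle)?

Tracing WS — 2×2 array, target PE[0][1]:
  t=0 PE[0][0]: acc=6 h=2 v=6
  t=0 PE[0][1]: acc=0 h=0 v=0
  t=1 PE[0][0]: acc=18 h=6 v=18
  t=1 PE[0][1]: acc=6 h=2 v=6
  t=2 PE[0][0]: acc=0 h=0 v=0
  t=2 PE[0][1]: acc=18 h=6 v=18

register = 6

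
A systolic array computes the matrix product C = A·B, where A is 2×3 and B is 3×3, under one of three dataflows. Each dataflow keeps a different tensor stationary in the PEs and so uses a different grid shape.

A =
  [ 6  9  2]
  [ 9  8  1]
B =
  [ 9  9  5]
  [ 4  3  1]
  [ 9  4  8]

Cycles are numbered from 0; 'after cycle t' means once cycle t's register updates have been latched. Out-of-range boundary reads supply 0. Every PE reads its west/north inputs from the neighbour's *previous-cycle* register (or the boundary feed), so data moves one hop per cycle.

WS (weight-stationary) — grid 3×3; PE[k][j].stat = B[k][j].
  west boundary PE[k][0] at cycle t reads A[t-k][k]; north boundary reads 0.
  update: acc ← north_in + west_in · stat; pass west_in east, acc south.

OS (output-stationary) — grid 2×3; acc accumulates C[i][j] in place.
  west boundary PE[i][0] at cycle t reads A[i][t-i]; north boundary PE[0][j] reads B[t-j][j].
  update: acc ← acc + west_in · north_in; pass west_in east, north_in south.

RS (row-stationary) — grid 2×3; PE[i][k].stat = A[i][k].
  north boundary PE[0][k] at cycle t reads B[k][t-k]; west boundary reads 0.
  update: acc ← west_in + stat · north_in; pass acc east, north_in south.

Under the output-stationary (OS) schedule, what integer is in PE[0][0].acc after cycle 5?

OS (2×3). Following PE[0][0] plus its west/north inputs:
  after 0 — PE[0][0] acc=54, pass-E 6, pass-S 9
  after 1 — PE[0][0] acc=90, pass-E 9, pass-S 4
  after 2 — PE[0][0] acc=108, pass-E 2, pass-S 9
  after 3 — PE[0][0] acc=108, pass-E 0, pass-S 0
  after 4 — PE[0][0] acc=108, pass-E 0, pass-S 0
  after 5 — PE[0][0] acc=108, pass-E 0, pass-S 0

PE[0][0].acc = 108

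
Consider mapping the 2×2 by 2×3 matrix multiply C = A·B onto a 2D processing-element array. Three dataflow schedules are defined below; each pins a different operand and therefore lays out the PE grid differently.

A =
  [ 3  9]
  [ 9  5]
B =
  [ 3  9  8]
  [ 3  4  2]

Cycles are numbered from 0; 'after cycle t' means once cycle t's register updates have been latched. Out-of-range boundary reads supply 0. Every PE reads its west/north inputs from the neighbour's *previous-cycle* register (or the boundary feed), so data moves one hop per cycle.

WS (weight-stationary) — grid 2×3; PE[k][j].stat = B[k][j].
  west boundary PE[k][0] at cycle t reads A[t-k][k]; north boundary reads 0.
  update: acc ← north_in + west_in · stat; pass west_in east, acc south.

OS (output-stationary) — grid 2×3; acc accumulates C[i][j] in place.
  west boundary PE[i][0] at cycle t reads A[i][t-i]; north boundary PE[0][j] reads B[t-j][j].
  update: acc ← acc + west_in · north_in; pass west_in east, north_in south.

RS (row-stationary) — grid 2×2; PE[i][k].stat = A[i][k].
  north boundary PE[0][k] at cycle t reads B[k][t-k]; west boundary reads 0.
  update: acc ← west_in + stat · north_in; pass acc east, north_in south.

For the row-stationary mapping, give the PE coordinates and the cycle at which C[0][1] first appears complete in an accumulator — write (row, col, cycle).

Under RS, C[0][1] lands at PE[0][1]:
  step 0 · PE0,1: acc=0; fwd→0 fwd↓0
  step 1 · PE0,1: acc=36; fwd→36 fwd↓3
  step 2 · PE0,1: acc=63; fwd→63 fwd↓4

(row, col, cycle) = (0, 1, 2)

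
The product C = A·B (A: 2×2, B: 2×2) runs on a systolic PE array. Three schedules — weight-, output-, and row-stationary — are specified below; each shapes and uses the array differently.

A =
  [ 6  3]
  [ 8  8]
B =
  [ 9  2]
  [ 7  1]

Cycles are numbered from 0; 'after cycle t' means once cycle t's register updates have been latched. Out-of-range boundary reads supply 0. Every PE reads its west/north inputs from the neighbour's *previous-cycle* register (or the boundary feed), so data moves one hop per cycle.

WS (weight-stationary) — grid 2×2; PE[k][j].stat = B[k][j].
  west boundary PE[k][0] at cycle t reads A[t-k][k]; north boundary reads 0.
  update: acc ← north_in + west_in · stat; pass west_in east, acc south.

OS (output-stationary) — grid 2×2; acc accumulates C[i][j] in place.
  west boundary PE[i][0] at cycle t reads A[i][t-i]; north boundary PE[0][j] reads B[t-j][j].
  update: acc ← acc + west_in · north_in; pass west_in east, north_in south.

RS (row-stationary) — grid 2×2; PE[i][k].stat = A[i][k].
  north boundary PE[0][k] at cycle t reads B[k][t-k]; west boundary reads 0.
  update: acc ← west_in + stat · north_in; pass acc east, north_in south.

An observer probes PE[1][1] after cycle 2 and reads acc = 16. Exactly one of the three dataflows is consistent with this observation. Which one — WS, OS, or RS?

dataflow = OS

Under WS (2×2), PE[1][1]:
  c0 r1c1: 0 / 0 / 0
  c1 r1c1: 0 / 0 / 0
  c2 r1c1: 15 / 3 / 15
Under OS (2×2), PE[1][1]:
  c0 r1c1: 0 / 0 / 0
  c1 r1c1: 0 / 0 / 0
  c2 r1c1: 16 / 8 / 2
Under RS (2×2), PE[1][1]:
  c0 r1c1: 0 / 0 / 0
  c1 r1c1: 0 / 0 / 0
  c2 r1c1: 128 / 128 / 7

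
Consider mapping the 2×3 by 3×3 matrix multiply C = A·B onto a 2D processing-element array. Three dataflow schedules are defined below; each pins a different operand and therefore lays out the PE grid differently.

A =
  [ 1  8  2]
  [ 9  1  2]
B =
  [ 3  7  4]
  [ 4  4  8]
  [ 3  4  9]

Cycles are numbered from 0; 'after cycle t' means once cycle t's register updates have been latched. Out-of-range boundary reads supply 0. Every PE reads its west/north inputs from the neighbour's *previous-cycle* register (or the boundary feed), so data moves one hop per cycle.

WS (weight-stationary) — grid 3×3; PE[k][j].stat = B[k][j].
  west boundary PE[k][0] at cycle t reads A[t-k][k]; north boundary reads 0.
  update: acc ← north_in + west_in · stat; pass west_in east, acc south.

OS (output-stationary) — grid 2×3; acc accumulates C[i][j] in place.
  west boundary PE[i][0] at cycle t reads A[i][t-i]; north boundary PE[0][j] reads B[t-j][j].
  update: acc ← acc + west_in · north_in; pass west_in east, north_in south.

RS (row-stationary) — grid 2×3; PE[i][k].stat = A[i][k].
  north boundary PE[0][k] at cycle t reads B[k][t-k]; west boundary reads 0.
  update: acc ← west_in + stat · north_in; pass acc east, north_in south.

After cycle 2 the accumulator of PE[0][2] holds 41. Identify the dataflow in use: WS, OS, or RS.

dataflow = RS

WS (3×3 grid), PE[0][2]:
  c0 r0c2: 0 / 0 / 0
  c1 r0c2: 0 / 0 / 0
  c2 r0c2: 4 / 1 / 4
OS (2×3 grid), PE[0][2]:
  c0 r0c2: 0 / 0 / 0
  c1 r0c2: 0 / 0 / 0
  c2 r0c2: 4 / 1 / 4
RS (2×3 grid), PE[0][2]:
  c0 r0c2: 0 / 0 / 0
  c1 r0c2: 0 / 0 / 0
  c2 r0c2: 41 / 41 / 3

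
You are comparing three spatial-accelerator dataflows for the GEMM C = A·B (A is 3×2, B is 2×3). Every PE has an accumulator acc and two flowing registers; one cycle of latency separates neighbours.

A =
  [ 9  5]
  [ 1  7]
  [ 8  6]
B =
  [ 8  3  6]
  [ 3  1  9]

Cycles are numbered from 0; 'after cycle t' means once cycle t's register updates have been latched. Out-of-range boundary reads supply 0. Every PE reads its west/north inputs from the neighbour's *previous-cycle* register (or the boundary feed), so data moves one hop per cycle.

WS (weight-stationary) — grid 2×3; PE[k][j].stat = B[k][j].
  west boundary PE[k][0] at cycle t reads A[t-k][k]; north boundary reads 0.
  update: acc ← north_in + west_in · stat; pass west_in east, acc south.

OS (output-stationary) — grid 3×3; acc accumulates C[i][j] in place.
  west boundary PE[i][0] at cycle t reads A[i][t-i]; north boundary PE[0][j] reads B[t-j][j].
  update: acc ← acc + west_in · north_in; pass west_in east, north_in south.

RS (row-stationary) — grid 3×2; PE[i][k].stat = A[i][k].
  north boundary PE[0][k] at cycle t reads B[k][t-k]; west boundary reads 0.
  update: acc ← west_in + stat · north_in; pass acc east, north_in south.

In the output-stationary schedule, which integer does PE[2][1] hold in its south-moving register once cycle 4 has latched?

register = 1

OS 3×3: PE[2][1] cycle-by-cycle (with neighbour feeds):
  step 0 · PE1,1: acc=0; fwd→0 fwd↓0
  step 0 · PE2,0: acc=0; fwd→0 fwd↓0
  step 0 · PE2,1: acc=0; fwd→0 fwd↓0
  step 1 · PE1,1: acc=0; fwd→0 fwd↓0
  step 1 · PE2,0: acc=0; fwd→0 fwd↓0
  step 1 · PE2,1: acc=0; fwd→0 fwd↓0
  step 2 · PE1,1: acc=3; fwd→1 fwd↓3
  step 2 · PE2,0: acc=64; fwd→8 fwd↓8
  step 2 · PE2,1: acc=0; fwd→0 fwd↓0
  step 3 · PE1,1: acc=10; fwd→7 fwd↓1
  step 3 · PE2,0: acc=82; fwd→6 fwd↓3
  step 3 · PE2,1: acc=24; fwd→8 fwd↓3
  step 4 · PE1,1: acc=10; fwd→0 fwd↓0
  step 4 · PE2,0: acc=82; fwd→0 fwd↓0
  step 4 · PE2,1: acc=30; fwd→6 fwd↓1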